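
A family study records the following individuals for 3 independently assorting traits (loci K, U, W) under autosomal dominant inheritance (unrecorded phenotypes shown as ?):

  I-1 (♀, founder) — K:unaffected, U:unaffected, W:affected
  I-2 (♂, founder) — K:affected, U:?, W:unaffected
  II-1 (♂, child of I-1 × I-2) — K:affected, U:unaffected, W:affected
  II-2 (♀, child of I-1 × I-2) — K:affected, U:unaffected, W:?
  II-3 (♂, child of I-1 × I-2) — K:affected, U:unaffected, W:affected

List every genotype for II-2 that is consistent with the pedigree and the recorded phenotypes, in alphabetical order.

K/I-1 un ·: kk
K/I-2 aff ·: Kk|KK
K/II-1 aff I-1×I-2: Kk
K/II-2 aff I-1×I-2: Kk
K/II-3 aff I-1×I-2: Kk
⇒ K over [I-1,I-2,II-1,II-2,II-3]: 2 consistent
U/I-1 un ·: uu
U/I-2 ? ·: uu|Uu
U/II-1 un I-1×I-2: uu
U/II-2 un I-1×I-2: uu
U/II-3 un I-1×I-2: uu
⇒ U over [I-1,I-2,II-1,II-2,II-3]: 2 consistent
W/I-1 aff ·: Ww|WW
W/I-2 un ·: ww
W/II-1 aff I-1×I-2: Ww
W/II-2 ? I-1×I-2: ww|Ww
W/II-3 aff I-1×I-2: Ww
⇒ W over [I-1,I-2,II-1,II-2,II-3]: 3 consistent

II-2 ∈ {Kk uu Ww, Kk uu ww}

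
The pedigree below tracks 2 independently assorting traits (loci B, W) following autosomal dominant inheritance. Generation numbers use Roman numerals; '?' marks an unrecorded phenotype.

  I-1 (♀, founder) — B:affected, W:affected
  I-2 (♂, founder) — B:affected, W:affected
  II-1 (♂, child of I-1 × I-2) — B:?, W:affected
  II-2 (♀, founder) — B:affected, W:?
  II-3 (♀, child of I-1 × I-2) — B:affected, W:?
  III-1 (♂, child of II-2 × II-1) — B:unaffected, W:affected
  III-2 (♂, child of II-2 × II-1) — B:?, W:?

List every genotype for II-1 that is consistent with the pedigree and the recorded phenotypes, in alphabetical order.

B/I-1 aff ·: Bb|BB
B/I-2 aff ·: Bb|BB
B/II-1 ? I-1×I-2: bb|Bb
B/II-2 aff ·: Bb
B/II-3 aff I-1×I-2: Bb|BB
B/III-1 un II-2×II-1: bb
B/III-2 ? II-2×II-1: bb|Bb|BB
⇒ B over [I-1,I-2,II-1,II-2,II-3,III-1,III-2]: 22 consistent
W/I-1 aff ·: Ww|WW
W/I-2 aff ·: Ww|WW
W/II-1 aff I-1×I-2: Ww|WW
W/II-2 ? ·: ww|Ww|WW
W/II-3 ? I-1×I-2: ww|Ww|WW
W/III-1 aff II-2×II-1: Ww|WW
W/III-2 ? II-2×II-1: ww|Ww|WW
⇒ W over [I-1,I-2,II-1,II-2,II-3,III-1,III-2]: 132 consistent

II-1 ∈ {Bb WW, Bb Ww, bb WW, bb Ww}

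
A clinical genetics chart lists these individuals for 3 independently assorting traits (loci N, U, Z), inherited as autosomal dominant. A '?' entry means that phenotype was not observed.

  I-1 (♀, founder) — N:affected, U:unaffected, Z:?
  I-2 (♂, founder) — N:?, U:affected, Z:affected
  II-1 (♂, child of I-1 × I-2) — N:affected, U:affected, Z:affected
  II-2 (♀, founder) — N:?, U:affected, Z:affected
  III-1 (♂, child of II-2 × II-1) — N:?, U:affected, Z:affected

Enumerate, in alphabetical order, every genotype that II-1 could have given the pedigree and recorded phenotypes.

N/I-1 aff ·: Nn|NN
N/I-2 ? ·: nn|Nn|NN
N/II-1 aff I-1×I-2: Nn|NN
N/II-2 ? ·: nn|Nn|NN
N/III-1 ? II-2×II-1: nn|Nn|NN
⇒ N over [I-1,I-2,II-1,II-2,III-1]: 51 consistent
U/I-1 un ·: uu
U/I-2 aff ·: Uu|UU
U/II-1 aff I-1×I-2: Uu
U/II-2 aff ·: Uu|UU
U/III-1 aff II-2×II-1: Uu|UU
⇒ U over [I-1,I-2,II-1,II-2,III-1]: 8 consistent
Z/I-1 ? ·: zz|Zz|ZZ
Z/I-2 aff ·: Zz|ZZ
Z/II-1 aff I-1×I-2: Zz|ZZ
Z/II-2 aff ·: Zz|ZZ
Z/III-1 aff II-2×II-1: Zz|ZZ
⇒ Z over [I-1,I-2,II-1,II-2,III-1]: 32 consistent

II-1 ∈ {NN Uu ZZ, NN Uu Zz, Nn Uu ZZ, Nn Uu Zz}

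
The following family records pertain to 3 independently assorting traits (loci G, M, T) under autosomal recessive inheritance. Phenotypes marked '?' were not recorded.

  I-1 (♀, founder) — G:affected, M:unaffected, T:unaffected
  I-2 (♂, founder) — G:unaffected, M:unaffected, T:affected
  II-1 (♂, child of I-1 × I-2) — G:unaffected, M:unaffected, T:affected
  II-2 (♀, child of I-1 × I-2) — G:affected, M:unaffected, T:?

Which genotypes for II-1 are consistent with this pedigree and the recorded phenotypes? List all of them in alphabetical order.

G/I-1 aff ·: gg
G/I-2 un ·: Gg
G/II-1 un I-1×I-2: Gg
G/II-2 aff I-1×I-2: gg
⇒ G over [I-1,I-2,II-1,II-2]: 1 consistent
M/I-1 un ·: MM|Mm
M/I-2 un ·: MM|Mm
M/II-1 un I-1×I-2: MM|Mm
M/II-2 un I-1×I-2: MM|Mm
⇒ M over [I-1,I-2,II-1,II-2]: 13 consistent
T/I-1 un ·: Tt
T/I-2 aff ·: tt
T/II-1 aff I-1×I-2: tt
T/II-2 ? I-1×I-2: Tt|tt
⇒ T over [I-1,I-2,II-1,II-2]: 2 consistent

II-1 ∈ {Gg MM tt, Gg Mm tt}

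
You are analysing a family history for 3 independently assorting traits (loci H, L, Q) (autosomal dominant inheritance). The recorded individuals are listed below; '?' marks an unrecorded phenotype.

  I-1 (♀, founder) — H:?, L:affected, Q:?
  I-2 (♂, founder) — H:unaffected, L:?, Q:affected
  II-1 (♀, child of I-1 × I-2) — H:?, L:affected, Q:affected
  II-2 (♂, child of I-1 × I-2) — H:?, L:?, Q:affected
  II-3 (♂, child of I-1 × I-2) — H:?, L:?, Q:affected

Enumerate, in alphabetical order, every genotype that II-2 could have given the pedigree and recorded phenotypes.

II-2 ∈ {Hh LL QQ, Hh LL Qq, Hh Ll QQ, Hh Ll Qq, Hh ll QQ, Hh ll Qq, hh LL QQ, hh LL Qq, hh Ll QQ, hh Ll Qq, hh ll QQ, hh ll Qq}

H/I-1 ? ·: hh|Hh|HH
H/I-2 un ·: hh
H/II-1 ? I-1×I-2: hh|Hh
H/II-2 ? I-1×I-2: hh|Hh
H/II-3 ? I-1×I-2: hh|Hh
⇒ H over [I-1,I-2,II-1,II-2,II-3]: 10 consistent
L/I-1 aff ·: Ll|LL
L/I-2 ? ·: ll|Ll|LL
L/II-1 aff I-1×I-2: Ll|LL
L/II-2 ? I-1×I-2: ll|Ll|LL
L/II-3 ? I-1×I-2: ll|Ll|LL
⇒ L over [I-1,I-2,II-1,II-2,II-3]: 40 consistent
Q/I-1 ? ·: qq|Qq|QQ
Q/I-2 aff ·: Qq|QQ
Q/II-1 aff I-1×I-2: Qq|QQ
Q/II-2 aff I-1×I-2: Qq|QQ
Q/II-3 aff I-1×I-2: Qq|QQ
⇒ Q over [I-1,I-2,II-1,II-2,II-3]: 27 consistent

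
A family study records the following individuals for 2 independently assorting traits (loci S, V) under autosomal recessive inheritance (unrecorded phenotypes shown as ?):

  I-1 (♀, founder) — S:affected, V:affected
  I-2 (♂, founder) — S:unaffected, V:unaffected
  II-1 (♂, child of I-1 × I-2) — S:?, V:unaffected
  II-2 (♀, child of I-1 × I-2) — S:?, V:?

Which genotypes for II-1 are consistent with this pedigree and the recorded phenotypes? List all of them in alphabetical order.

S/I-1 aff ·: ss
S/I-2 un ·: SS|Ss
S/II-1 ? I-1×I-2: Ss|ss
S/II-2 ? I-1×I-2: Ss|ss
⇒ S over [I-1,I-2,II-1,II-2]: 5 consistent
V/I-1 aff ·: vv
V/I-2 un ·: VV|Vv
V/II-1 un I-1×I-2: Vv
V/II-2 ? I-1×I-2: Vv|vv
⇒ V over [I-1,I-2,II-1,II-2]: 3 consistent

II-1 ∈ {Ss Vv, ss Vv}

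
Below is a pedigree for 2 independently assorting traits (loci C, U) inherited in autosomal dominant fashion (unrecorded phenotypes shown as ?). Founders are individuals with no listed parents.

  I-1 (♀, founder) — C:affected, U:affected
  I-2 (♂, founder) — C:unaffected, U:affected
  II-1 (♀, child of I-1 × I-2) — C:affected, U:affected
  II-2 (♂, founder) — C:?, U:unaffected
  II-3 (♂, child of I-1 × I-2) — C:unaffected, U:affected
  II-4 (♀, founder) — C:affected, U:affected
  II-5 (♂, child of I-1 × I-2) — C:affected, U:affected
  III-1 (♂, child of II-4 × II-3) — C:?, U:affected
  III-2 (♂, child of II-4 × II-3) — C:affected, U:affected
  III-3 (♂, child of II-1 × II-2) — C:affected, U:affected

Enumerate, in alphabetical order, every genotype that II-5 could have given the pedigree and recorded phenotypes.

C/I-1 aff ·: Cc
C/I-2 un ·: cc
C/II-1 aff I-1×I-2: Cc
C/II-2 ? ·: cc|Cc|CC
C/II-3 un I-1×I-2: cc
C/II-4 aff ·: Cc|CC
C/II-5 aff I-1×I-2: Cc
C/III-1 ? II-4×II-3: cc|Cc
C/III-2 aff II-4×II-3: Cc
C/III-3 aff II-1×II-2: Cc|CC
⇒ C over [I-1,I-2,II-1,II-2,II-3,II-4,II-5,III-1,III-2,III-3]: 15 consistent
U/I-1 aff ·: Uu|UU
U/I-2 aff ·: Uu|UU
U/II-1 aff I-1×I-2: Uu|UU
U/II-2 un ·: uu
U/II-3 aff I-1×I-2: Uu|UU
U/II-4 aff ·: Uu|UU
U/II-5 aff I-1×I-2: Uu|UU
U/III-1 aff II-4×II-3: Uu|UU
U/III-2 aff II-4×II-3: Uu|UU
U/III-3 aff II-1×II-2: Uu
⇒ U over [I-1,I-2,II-1,II-2,II-3,II-4,II-5,III-1,III-2,III-3]: 161 consistent

II-5 ∈ {Cc UU, Cc Uu}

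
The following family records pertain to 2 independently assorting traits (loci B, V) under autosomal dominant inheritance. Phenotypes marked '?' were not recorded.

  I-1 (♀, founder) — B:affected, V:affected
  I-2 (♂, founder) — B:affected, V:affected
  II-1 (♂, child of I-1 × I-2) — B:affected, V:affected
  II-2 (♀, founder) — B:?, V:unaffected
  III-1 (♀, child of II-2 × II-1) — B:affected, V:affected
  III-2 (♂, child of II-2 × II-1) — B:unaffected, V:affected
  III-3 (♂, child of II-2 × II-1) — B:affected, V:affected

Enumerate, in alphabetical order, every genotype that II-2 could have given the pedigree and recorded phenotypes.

II-2 ∈ {Bb vv, bb vv}

B/I-1 aff ·: Bb|BB
B/I-2 aff ·: Bb|BB
B/II-1 aff I-1×I-2: Bb
B/II-2 ? ·: bb|Bb
B/III-1 aff II-2×II-1: Bb|BB
B/III-2 un II-2×II-1: bb
B/III-3 aff II-2×II-1: Bb|BB
⇒ B over [I-1,I-2,II-1,II-2,III-1,III-2,III-3]: 15 consistent
V/I-1 aff ·: Vv|VV
V/I-2 aff ·: Vv|VV
V/II-1 aff I-1×I-2: Vv|VV
V/II-2 un ·: vv
V/III-1 aff II-2×II-1: Vv
V/III-2 aff II-2×II-1: Vv
V/III-3 aff II-2×II-1: Vv
⇒ V over [I-1,I-2,II-1,II-2,III-1,III-2,III-3]: 7 consistent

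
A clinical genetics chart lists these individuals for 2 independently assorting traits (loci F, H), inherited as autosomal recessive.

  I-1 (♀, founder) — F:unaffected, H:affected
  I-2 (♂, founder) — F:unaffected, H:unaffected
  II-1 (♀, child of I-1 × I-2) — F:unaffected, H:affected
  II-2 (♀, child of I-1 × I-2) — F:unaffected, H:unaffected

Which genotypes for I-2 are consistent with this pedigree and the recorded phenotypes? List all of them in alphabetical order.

I-2 ∈ {FF Hh, Ff Hh}

F/I-1 un ·: FF|Ff
F/I-2 un ·: FF|Ff
F/II-1 un I-1×I-2: FF|Ff
F/II-2 un I-1×I-2: FF|Ff
⇒ F over [I-1,I-2,II-1,II-2]: 13 consistent
H/I-1 aff ·: hh
H/I-2 un ·: Hh
H/II-1 aff I-1×I-2: hh
H/II-2 un I-1×I-2: Hh
⇒ H over [I-1,I-2,II-1,II-2]: 1 consistent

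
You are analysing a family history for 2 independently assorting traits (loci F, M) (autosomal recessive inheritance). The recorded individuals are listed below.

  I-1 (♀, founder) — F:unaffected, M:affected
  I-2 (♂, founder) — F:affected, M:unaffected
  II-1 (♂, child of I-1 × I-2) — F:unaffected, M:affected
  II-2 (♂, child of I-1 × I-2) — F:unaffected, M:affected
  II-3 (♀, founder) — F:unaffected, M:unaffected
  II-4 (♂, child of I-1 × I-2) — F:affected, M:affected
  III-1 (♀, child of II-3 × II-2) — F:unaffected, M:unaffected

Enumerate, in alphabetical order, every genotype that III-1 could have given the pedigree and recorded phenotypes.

III-1 ∈ {FF Mm, Ff Mm}

F/I-1 un ·: Ff
F/I-2 aff ·: ff
F/II-1 un I-1×I-2: Ff
F/II-2 un I-1×I-2: Ff
F/II-3 un ·: FF|Ff
F/II-4 aff I-1×I-2: ff
F/III-1 un II-3×II-2: FF|Ff
⇒ F over [I-1,I-2,II-1,II-2,II-3,II-4,III-1]: 4 consistent
M/I-1 aff ·: mm
M/I-2 un ·: Mm
M/II-1 aff I-1×I-2: mm
M/II-2 aff I-1×I-2: mm
M/II-3 un ·: MM|Mm
M/II-4 aff I-1×I-2: mm
M/III-1 un II-3×II-2: Mm
⇒ M over [I-1,I-2,II-1,II-2,II-3,II-4,III-1]: 2 consistent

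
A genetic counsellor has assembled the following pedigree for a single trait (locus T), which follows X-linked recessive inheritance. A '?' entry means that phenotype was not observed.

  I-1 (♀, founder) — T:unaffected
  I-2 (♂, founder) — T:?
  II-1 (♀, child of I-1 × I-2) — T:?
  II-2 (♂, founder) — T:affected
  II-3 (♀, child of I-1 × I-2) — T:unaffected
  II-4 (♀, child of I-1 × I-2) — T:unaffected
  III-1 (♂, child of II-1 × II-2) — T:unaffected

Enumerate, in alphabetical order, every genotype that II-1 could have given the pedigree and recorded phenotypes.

II-1 ∈ {X^TX^T, X^TX^t}

T/I-1 un ·: X^TX^T|X^TX^t
T/I-2 ? ·: X^TY|X^tY
T/II-1 ? I-1×I-2: X^TX^T|X^TX^t
T/II-2 aff ·: X^tY
T/II-3 un I-1×I-2: X^TX^T|X^TX^t
T/II-4 un I-1×I-2: X^TX^T|X^TX^t
T/III-1 un II-1×II-2: X^TY
⇒ T over [I-1,I-2,II-1,II-2,II-3,II-4,III-1]: 11 consistent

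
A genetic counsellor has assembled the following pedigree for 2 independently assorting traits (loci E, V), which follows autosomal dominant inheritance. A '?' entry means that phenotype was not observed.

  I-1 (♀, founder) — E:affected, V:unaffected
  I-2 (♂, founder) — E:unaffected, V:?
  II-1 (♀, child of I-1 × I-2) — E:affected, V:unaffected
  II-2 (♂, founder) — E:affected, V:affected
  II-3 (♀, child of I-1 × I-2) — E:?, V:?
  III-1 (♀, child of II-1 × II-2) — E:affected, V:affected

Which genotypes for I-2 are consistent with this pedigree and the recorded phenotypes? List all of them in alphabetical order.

E/I-1 aff ·: Ee|EE
E/I-2 un ·: ee
E/II-1 aff I-1×I-2: Ee
E/II-2 aff ·: Ee|EE
E/II-3 ? I-1×I-2: ee|Ee
E/III-1 aff II-1×II-2: Ee|EE
⇒ E over [I-1,I-2,II-1,II-2,II-3,III-1]: 12 consistent
V/I-1 un ·: vv
V/I-2 ? ·: vv|Vv
V/II-1 un I-1×I-2: vv
V/II-2 aff ·: Vv|VV
V/II-3 ? I-1×I-2: vv|Vv
V/III-1 aff II-1×II-2: Vv
⇒ V over [I-1,I-2,II-1,II-2,II-3,III-1]: 6 consistent

I-2 ∈ {ee Vv, ee vv}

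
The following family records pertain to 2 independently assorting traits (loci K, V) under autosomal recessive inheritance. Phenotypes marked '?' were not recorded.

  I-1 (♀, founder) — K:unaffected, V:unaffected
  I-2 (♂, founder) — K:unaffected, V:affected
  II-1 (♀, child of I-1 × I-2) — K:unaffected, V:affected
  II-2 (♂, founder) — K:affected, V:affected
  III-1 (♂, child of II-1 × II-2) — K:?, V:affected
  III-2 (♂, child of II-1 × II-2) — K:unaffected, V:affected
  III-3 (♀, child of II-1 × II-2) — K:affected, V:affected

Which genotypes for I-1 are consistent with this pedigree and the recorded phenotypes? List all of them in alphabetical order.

K/I-1 un ·: KK|Kk
K/I-2 un ·: KK|Kk
K/II-1 un I-1×I-2: Kk
K/II-2 aff ·: kk
K/III-1 ? II-1×II-2: Kk|kk
K/III-2 un II-1×II-2: Kk
K/III-3 aff II-1×II-2: kk
⇒ K over [I-1,I-2,II-1,II-2,III-1,III-2,III-3]: 6 consistent
V/I-1 un ·: Vv
V/I-2 aff ·: vv
V/II-1 aff I-1×I-2: vv
V/II-2 aff ·: vv
V/III-1 aff II-1×II-2: vv
V/III-2 aff II-1×II-2: vv
V/III-3 aff II-1×II-2: vv
⇒ V over [I-1,I-2,II-1,II-2,III-1,III-2,III-3]: 1 consistent

I-1 ∈ {KK Vv, Kk Vv}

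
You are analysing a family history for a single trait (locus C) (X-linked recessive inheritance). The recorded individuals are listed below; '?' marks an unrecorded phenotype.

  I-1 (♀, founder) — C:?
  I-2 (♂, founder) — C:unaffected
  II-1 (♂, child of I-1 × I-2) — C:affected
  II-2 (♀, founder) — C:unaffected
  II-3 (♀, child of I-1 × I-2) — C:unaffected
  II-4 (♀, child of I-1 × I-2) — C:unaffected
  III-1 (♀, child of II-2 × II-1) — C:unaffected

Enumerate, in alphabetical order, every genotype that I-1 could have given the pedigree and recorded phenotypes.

I-1 ∈ {X^CX^c, X^cX^c}

C/I-1 ? ·: X^CX^c|X^cX^c
C/I-2 un ·: X^CY
C/II-1 aff I-1×I-2: X^cY
C/II-2 un ·: X^CX^C|X^CX^c
C/II-3 un I-1×I-2: X^CX^C|X^CX^c
C/II-4 un I-1×I-2: X^CX^C|X^CX^c
C/III-1 un II-2×II-1: X^CX^c
⇒ C over [I-1,I-2,II-1,II-2,II-3,II-4,III-1]: 10 consistent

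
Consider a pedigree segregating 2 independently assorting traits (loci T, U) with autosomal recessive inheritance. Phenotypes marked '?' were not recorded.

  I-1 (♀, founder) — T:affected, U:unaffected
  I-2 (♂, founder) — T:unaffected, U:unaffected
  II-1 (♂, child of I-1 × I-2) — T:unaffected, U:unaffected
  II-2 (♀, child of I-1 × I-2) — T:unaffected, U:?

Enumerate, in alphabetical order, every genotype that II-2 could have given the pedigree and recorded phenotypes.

T/I-1 aff ·: tt
T/I-2 un ·: TT|Tt
T/II-1 un I-1×I-2: Tt
T/II-2 un I-1×I-2: Tt
⇒ T over [I-1,I-2,II-1,II-2]: 2 consistent
U/I-1 un ·: UU|Uu
U/I-2 un ·: UU|Uu
U/II-1 un I-1×I-2: UU|Uu
U/II-2 ? I-1×I-2: UU|Uu|uu
⇒ U over [I-1,I-2,II-1,II-2]: 15 consistent

II-2 ∈ {Tt UU, Tt Uu, Tt uu}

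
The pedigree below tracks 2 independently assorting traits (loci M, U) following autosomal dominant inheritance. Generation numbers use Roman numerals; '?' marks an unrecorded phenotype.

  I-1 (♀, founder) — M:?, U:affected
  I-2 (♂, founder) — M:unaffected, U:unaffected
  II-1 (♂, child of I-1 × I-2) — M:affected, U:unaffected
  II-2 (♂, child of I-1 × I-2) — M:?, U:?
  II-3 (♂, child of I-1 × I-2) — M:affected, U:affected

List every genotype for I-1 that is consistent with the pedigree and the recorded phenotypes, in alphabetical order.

M/I-1 ? ·: Mm|MM
M/I-2 un ·: mm
M/II-1 aff I-1×I-2: Mm
M/II-2 ? I-1×I-2: mm|Mm
M/II-3 aff I-1×I-2: Mm
⇒ M over [I-1,I-2,II-1,II-2,II-3]: 3 consistent
U/I-1 aff ·: Uu
U/I-2 un ·: uu
U/II-1 un I-1×I-2: uu
U/II-2 ? I-1×I-2: uu|Uu
U/II-3 aff I-1×I-2: Uu
⇒ U over [I-1,I-2,II-1,II-2,II-3]: 2 consistent

I-1 ∈ {MM Uu, Mm Uu}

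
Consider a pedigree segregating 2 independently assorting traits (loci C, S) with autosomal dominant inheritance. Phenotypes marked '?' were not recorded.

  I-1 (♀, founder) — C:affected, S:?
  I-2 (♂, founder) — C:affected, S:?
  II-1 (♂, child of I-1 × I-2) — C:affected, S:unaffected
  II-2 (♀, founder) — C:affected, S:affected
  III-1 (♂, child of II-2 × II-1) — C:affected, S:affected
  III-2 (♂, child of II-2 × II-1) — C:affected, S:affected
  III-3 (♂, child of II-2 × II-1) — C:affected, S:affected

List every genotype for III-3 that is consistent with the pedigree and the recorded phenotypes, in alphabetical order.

C/I-1 aff ·: Cc|CC
C/I-2 aff ·: Cc|CC
C/II-1 aff I-1×I-2: Cc|CC
C/II-2 aff ·: Cc|CC
C/III-1 aff II-2×II-1: Cc|CC
C/III-2 aff II-2×II-1: Cc|CC
C/III-3 aff II-2×II-1: Cc|CC
⇒ C over [I-1,I-2,II-1,II-2,III-1,III-2,III-3]: 84 consistent
S/I-1 ? ·: ss|Ss
S/I-2 ? ·: ss|Ss
S/II-1 un I-1×I-2: ss
S/II-2 aff ·: Ss|SS
S/III-1 aff II-2×II-1: Ss
S/III-2 aff II-2×II-1: Ss
S/III-3 aff II-2×II-1: Ss
⇒ S over [I-1,I-2,II-1,II-2,III-1,III-2,III-3]: 8 consistent

III-3 ∈ {CC Ss, Cc Ss}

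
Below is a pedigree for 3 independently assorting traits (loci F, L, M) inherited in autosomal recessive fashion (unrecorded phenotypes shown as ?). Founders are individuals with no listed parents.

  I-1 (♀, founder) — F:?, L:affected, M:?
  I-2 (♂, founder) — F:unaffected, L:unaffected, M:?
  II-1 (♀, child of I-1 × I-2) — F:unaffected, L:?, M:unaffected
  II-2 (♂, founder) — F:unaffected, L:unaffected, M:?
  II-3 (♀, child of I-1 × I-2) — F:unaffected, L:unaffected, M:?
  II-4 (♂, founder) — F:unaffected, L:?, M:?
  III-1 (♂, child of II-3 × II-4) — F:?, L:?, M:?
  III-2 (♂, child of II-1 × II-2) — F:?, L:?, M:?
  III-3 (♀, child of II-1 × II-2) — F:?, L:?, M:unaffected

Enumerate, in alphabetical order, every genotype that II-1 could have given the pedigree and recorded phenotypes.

F/I-1 ? ·: FF|Ff|ff
F/I-2 un ·: FF|Ff
F/II-1 un I-1×I-2: FF|Ff
F/II-2 un ·: FF|Ff
F/II-3 un I-1×I-2: FF|Ff
F/II-4 un ·: FF|Ff
F/III-1 ? II-3×II-4: FF|Ff|ff
F/III-2 ? II-1×II-2: FF|Ff|ff
F/III-3 ? II-1×II-2: FF|Ff|ff
⇒ F over [I-1,I-2,II-1,II-2,II-3,II-4,III-1,III-2,III-3]: 577 consistent
L/I-1 aff ·: ll
L/I-2 un ·: LL|Ll
L/II-1 ? I-1×I-2: Ll|ll
L/II-2 un ·: LL|Ll
L/II-3 un I-1×I-2: Ll
L/II-4 ? ·: LL|Ll|ll
L/III-1 ? II-3×II-4: LL|Ll|ll
L/III-2 ? II-1×II-2: LL|Ll|ll
L/III-3 ? II-1×II-2: LL|Ll|ll
⇒ L over [I-1,I-2,II-1,II-2,II-3,II-4,III-1,III-2,III-3]: 217 consistent
M/I-1 ? ·: MM|Mm|mm
M/I-2 ? ·: MM|Mm|mm
M/II-1 un I-1×I-2: MM|Mm
M/II-2 ? ·: MM|Mm|mm
M/II-3 ? I-1×I-2: MM|Mm|mm
M/II-4 ? ·: MM|Mm|mm
M/III-1 ? II-3×II-4: MM|Mm|mm
M/III-2 ? II-1×II-2: MM|Mm|mm
M/III-3 un II-1×II-2: MM|Mm
⇒ M over [I-1,I-2,II-1,II-2,II-3,II-4,III-1,III-2,III-3]: 1122 consistent

II-1 ∈ {FF Ll MM, FF Ll Mm, FF ll MM, FF ll Mm, Ff Ll MM, Ff Ll Mm, Ff ll MM, Ff ll Mm}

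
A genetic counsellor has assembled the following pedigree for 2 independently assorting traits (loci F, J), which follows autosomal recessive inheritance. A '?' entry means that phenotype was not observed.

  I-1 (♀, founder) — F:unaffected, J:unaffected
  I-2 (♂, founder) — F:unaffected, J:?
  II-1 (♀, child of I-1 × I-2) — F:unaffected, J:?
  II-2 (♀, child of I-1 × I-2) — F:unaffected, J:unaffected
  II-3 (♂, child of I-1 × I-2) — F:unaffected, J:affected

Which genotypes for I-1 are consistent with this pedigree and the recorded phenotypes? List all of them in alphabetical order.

I-1 ∈ {FF Jj, Ff Jj}

F/I-1 un ·: FF|Ff
F/I-2 un ·: FF|Ff
F/II-1 un I-1×I-2: FF|Ff
F/II-2 un I-1×I-2: FF|Ff
F/II-3 un I-1×I-2: FF|Ff
⇒ F over [I-1,I-2,II-1,II-2,II-3]: 25 consistent
J/I-1 un ·: Jj
J/I-2 ? ·: Jj|jj
J/II-1 ? I-1×I-2: JJ|Jj|jj
J/II-2 un I-1×I-2: JJ|Jj
J/II-3 aff I-1×I-2: jj
⇒ J over [I-1,I-2,II-1,II-2,II-3]: 8 consistent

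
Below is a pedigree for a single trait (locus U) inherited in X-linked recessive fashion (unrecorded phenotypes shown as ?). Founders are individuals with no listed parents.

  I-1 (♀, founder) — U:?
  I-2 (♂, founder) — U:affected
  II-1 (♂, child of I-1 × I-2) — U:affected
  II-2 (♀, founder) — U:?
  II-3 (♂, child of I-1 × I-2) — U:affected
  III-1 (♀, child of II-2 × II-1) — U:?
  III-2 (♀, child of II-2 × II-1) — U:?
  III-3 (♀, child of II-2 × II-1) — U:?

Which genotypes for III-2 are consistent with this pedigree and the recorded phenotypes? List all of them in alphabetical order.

III-2 ∈ {X^UX^u, X^uX^u}

U/I-1 ? ·: X^UX^u|X^uX^u
U/I-2 aff ·: X^uY
U/II-1 aff I-1×I-2: X^uY
U/II-2 ? ·: X^UX^U|X^UX^u|X^uX^u
U/II-3 aff I-1×I-2: X^uY
U/III-1 ? II-2×II-1: X^UX^u|X^uX^u
U/III-2 ? II-2×II-1: X^UX^u|X^uX^u
U/III-3 ? II-2×II-1: X^UX^u|X^uX^u
⇒ U over [I-1,I-2,II-1,II-2,II-3,III-1,III-2,III-3]: 20 consistent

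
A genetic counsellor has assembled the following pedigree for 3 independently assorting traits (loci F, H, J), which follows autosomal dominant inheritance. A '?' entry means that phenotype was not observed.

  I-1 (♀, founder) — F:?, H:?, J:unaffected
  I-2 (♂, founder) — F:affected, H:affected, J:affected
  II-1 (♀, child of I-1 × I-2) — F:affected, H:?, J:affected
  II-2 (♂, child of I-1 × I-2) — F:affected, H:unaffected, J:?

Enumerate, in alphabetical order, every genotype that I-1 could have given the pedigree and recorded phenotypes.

F/I-1 ? ·: ff|Ff|FF
F/I-2 aff ·: Ff|FF
F/II-1 aff I-1×I-2: Ff|FF
F/II-2 aff I-1×I-2: Ff|FF
⇒ F over [I-1,I-2,II-1,II-2]: 15 consistent
H/I-1 ? ·: hh|Hh
H/I-2 aff ·: Hh
H/II-1 ? I-1×I-2: hh|Hh|HH
H/II-2 un I-1×I-2: hh
⇒ H over [I-1,I-2,II-1,II-2]: 5 consistent
J/I-1 un ·: jj
J/I-2 aff ·: Jj|JJ
J/II-1 aff I-1×I-2: Jj
J/II-2 ? I-1×I-2: jj|Jj
⇒ J over [I-1,I-2,II-1,II-2]: 3 consistent

I-1 ∈ {FF Hh jj, FF hh jj, Ff Hh jj, Ff hh jj, ff Hh jj, ff hh jj}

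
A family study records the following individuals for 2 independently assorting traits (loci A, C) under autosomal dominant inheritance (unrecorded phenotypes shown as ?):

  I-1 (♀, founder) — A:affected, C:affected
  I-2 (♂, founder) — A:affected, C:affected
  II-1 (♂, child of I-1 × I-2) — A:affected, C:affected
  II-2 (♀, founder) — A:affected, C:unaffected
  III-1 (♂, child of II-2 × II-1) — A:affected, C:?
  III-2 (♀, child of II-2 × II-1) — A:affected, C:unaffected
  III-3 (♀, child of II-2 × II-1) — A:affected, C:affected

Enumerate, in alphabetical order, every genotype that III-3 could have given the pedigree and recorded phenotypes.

A/I-1 aff ·: Aa|AA
A/I-2 aff ·: Aa|AA
A/II-1 aff I-1×I-2: Aa|AA
A/II-2 aff ·: Aa|AA
A/III-1 aff II-2×II-1: Aa|AA
A/III-2 aff II-2×II-1: Aa|AA
A/III-3 aff II-2×II-1: Aa|AA
⇒ A over [I-1,I-2,II-1,II-2,III-1,III-2,III-3]: 84 consistent
C/I-1 aff ·: Cc|CC
C/I-2 aff ·: Cc|CC
C/II-1 aff I-1×I-2: Cc
C/II-2 un ·: cc
C/III-1 ? II-2×II-1: cc|Cc
C/III-2 un II-2×II-1: cc
C/III-3 aff II-2×II-1: Cc
⇒ C over [I-1,I-2,II-1,II-2,III-1,III-2,III-3]: 6 consistent

III-3 ∈ {AA Cc, Aa Cc}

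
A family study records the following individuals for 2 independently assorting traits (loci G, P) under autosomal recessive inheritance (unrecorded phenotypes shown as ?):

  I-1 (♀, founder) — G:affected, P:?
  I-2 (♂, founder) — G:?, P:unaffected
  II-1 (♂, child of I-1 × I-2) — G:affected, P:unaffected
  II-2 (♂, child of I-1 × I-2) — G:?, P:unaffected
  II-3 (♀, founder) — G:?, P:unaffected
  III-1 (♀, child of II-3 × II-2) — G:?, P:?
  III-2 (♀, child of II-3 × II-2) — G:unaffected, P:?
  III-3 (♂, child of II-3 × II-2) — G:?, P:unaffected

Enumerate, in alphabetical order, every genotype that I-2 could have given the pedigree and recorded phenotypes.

G/I-1 aff ·: gg
G/I-2 ? ·: Gg|gg
G/II-1 aff I-1×I-2: gg
G/II-2 ? I-1×I-2: Gg|gg
G/II-3 ? ·: GG|Gg|gg
G/III-1 ? II-3×II-2: GG|Gg|gg
G/III-2 un II-3×II-2: GG|Gg
G/III-3 ? II-3×II-2: GG|Gg|gg
⇒ G over [I-1,I-2,II-1,II-2,II-3,III-1,III-2,III-3]: 40 consistent
P/I-1 ? ·: PP|Pp|pp
P/I-2 un ·: PP|Pp
P/II-1 un I-1×I-2: PP|Pp
P/II-2 un I-1×I-2: PP|Pp
P/II-3 un ·: PP|Pp
P/III-1 ? II-3×II-2: PP|Pp|pp
P/III-2 ? II-3×II-2: PP|Pp|pp
P/III-3 un II-3×II-2: PP|Pp
⇒ P over [I-1,I-2,II-1,II-2,II-3,III-1,III-2,III-3]: 271 consistent

I-2 ∈ {Gg PP, Gg Pp, gg PP, gg Pp}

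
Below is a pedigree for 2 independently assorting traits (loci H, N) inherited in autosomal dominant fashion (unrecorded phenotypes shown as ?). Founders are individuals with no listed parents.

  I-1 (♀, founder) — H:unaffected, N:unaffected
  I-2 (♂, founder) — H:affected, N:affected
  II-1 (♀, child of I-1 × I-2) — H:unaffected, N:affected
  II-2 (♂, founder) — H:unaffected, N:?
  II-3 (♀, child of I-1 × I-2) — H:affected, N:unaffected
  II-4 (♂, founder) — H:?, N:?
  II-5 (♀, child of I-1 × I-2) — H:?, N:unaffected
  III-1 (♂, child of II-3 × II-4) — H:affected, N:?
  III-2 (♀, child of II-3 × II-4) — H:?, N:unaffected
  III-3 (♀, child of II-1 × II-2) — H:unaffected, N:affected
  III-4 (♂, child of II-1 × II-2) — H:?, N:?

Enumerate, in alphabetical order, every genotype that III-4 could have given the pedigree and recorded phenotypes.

H/I-1 un ·: hh
H/I-2 aff ·: Hh
H/II-1 un I-1×I-2: hh
H/II-2 un ·: hh
H/II-3 aff I-1×I-2: Hh
H/II-4 ? ·: hh|Hh|HH
H/II-5 ? I-1×I-2: hh|Hh
H/III-1 aff II-3×II-4: Hh|HH
H/III-2 ? II-3×II-4: hh|Hh|HH
H/III-3 un II-1×II-2: hh
H/III-4 ? II-1×II-2: hh
⇒ H over [I-1,I-2,II-1,II-2,II-3,II-4,II-5,III-1,III-2,III-3,III-4]: 24 consistent
N/I-1 un ·: nn
N/I-2 aff ·: Nn
N/II-1 aff I-1×I-2: Nn
N/II-2 ? ·: nn|Nn|NN
N/II-3 un I-1×I-2: nn
N/II-4 ? ·: nn|Nn
N/II-5 un I-1×I-2: nn
N/III-1 ? II-3×II-4: nn|Nn
N/III-2 un II-3×II-4: nn
N/III-3 aff II-1×II-2: Nn|NN
N/III-4 ? II-1×II-2: nn|Nn|NN
⇒ N over [I-1,I-2,II-1,II-2,II-3,II-4,II-5,III-1,III-2,III-3,III-4]: 36 consistent

III-4 ∈ {hh NN, hh Nn, hh nn}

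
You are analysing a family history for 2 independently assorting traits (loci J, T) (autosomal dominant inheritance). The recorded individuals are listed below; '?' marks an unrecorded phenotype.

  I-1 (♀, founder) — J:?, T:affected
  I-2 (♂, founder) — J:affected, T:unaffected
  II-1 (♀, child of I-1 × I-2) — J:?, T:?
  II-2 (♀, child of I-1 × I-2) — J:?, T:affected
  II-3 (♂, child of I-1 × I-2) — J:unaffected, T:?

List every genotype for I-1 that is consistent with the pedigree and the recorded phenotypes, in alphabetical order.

I-1 ∈ {Jj TT, Jj Tt, jj TT, jj Tt}

J/I-1 ? ·: jj|Jj
J/I-2 aff ·: Jj
J/II-1 ? I-1×I-2: jj|Jj|JJ
J/II-2 ? I-1×I-2: jj|Jj|JJ
J/II-3 un I-1×I-2: jj
⇒ J over [I-1,I-2,II-1,II-2,II-3]: 13 consistent
T/I-1 aff ·: Tt|TT
T/I-2 un ·: tt
T/II-1 ? I-1×I-2: tt|Tt
T/II-2 aff I-1×I-2: Tt
T/II-3 ? I-1×I-2: tt|Tt
⇒ T over [I-1,I-2,II-1,II-2,II-3]: 5 consistent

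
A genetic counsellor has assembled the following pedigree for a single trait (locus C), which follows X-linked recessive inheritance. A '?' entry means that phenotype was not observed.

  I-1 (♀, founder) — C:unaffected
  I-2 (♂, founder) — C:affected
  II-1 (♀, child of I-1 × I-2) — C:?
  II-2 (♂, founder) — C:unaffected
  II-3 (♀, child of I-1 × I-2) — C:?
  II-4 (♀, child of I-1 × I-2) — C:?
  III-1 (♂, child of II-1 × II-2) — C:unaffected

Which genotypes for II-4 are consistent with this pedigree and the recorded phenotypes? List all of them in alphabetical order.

C/I-1 un ·: X^CX^C|X^CX^c
C/I-2 aff ·: X^cY
C/II-1 ? I-1×I-2: X^CX^c
C/II-2 un ·: X^CY
C/II-3 ? I-1×I-2: X^CX^c|X^cX^c
C/II-4 ? I-1×I-2: X^CX^c|X^cX^c
C/III-1 un II-1×II-2: X^CY
⇒ C over [I-1,I-2,II-1,II-2,II-3,II-4,III-1]: 5 consistent

II-4 ∈ {X^CX^c, X^cX^c}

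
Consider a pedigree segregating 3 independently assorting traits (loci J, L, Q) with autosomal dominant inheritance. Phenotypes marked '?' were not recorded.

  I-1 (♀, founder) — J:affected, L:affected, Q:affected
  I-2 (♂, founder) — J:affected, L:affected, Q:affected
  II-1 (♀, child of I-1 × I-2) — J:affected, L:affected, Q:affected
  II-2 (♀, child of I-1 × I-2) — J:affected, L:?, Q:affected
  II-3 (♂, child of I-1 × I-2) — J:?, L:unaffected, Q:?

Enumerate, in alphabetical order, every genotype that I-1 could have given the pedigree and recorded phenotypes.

I-1 ∈ {JJ Ll QQ, JJ Ll Qq, Jj Ll QQ, Jj Ll Qq}

J/I-1 aff ·: Jj|JJ
J/I-2 aff ·: Jj|JJ
J/II-1 aff I-1×I-2: Jj|JJ
J/II-2 aff I-1×I-2: Jj|JJ
J/II-3 ? I-1×I-2: jj|Jj|JJ
⇒ J over [I-1,I-2,II-1,II-2,II-3]: 29 consistent
L/I-1 aff ·: Ll
L/I-2 aff ·: Ll
L/II-1 aff I-1×I-2: Ll|LL
L/II-2 ? I-1×I-2: ll|Ll|LL
L/II-3 un I-1×I-2: ll
⇒ L over [I-1,I-2,II-1,II-2,II-3]: 6 consistent
Q/I-1 aff ·: Qq|QQ
Q/I-2 aff ·: Qq|QQ
Q/II-1 aff I-1×I-2: Qq|QQ
Q/II-2 aff I-1×I-2: Qq|QQ
Q/II-3 ? I-1×I-2: qq|Qq|QQ
⇒ Q over [I-1,I-2,II-1,II-2,II-3]: 29 consistent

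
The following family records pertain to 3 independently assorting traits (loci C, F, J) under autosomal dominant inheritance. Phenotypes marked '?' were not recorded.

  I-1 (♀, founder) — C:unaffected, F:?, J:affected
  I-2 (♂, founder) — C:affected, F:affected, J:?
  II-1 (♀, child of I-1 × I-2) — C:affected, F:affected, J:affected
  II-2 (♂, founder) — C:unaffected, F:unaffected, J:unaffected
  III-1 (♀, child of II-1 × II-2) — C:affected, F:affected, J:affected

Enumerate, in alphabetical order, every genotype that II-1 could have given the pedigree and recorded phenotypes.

II-1 ∈ {Cc FF JJ, Cc FF Jj, Cc Ff JJ, Cc Ff Jj}

C/I-1 un ·: cc
C/I-2 aff ·: Cc|CC
C/II-1 aff I-1×I-2: Cc
C/II-2 un ·: cc
C/III-1 aff II-1×II-2: Cc
⇒ C over [I-1,I-2,II-1,II-2,III-1]: 2 consistent
F/I-1 ? ·: ff|Ff|FF
F/I-2 aff ·: Ff|FF
F/II-1 aff I-1×I-2: Ff|FF
F/II-2 un ·: ff
F/III-1 aff II-1×II-2: Ff
⇒ F over [I-1,I-2,II-1,II-2,III-1]: 9 consistent
J/I-1 aff ·: Jj|JJ
J/I-2 ? ·: jj|Jj|JJ
J/II-1 aff I-1×I-2: Jj|JJ
J/II-2 un ·: jj
J/III-1 aff II-1×II-2: Jj
⇒ J over [I-1,I-2,II-1,II-2,III-1]: 9 consistent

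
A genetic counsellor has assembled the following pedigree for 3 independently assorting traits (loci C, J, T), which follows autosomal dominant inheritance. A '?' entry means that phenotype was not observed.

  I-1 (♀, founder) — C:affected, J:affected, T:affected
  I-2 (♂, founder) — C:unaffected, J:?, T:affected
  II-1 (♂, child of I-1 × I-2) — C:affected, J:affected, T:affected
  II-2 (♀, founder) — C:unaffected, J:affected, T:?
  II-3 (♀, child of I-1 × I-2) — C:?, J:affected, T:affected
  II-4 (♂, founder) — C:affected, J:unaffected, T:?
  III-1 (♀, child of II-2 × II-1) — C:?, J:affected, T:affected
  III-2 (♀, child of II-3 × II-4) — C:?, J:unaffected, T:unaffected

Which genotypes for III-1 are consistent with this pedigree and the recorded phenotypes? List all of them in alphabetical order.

III-1 ∈ {Cc JJ TT, Cc JJ Tt, Cc Jj TT, Cc Jj Tt, cc JJ TT, cc JJ Tt, cc Jj TT, cc Jj Tt}

C/I-1 aff ·: Cc|CC
C/I-2 un ·: cc
C/II-1 aff I-1×I-2: Cc
C/II-2 un ·: cc
C/II-3 ? I-1×I-2: cc|Cc
C/II-4 aff ·: Cc|CC
C/III-1 ? II-2×II-1: cc|Cc
C/III-2 ? II-3×II-4: cc|Cc|CC
⇒ C over [I-1,I-2,II-1,II-2,II-3,II-4,III-1,III-2]: 26 consistent
J/I-1 aff ·: Jj|JJ
J/I-2 ? ·: jj|Jj|JJ
J/II-1 aff I-1×I-2: Jj|JJ
J/II-2 aff ·: Jj|JJ
J/II-3 aff I-1×I-2: Jj
J/II-4 un ·: jj
J/III-1 aff II-2×II-1: Jj|JJ
J/III-2 un II-3×II-4: jj
⇒ J over [I-1,I-2,II-1,II-2,II-3,II-4,III-1,III-2]: 29 consistent
T/I-1 aff ·: Tt|TT
T/I-2 aff ·: Tt|TT
T/II-1 aff I-1×I-2: Tt|TT
T/II-2 ? ·: tt|Tt|TT
T/II-3 aff I-1×I-2: Tt
T/II-4 ? ·: tt|Tt
T/III-1 aff II-2×II-1: Tt|TT
T/III-2 un II-3×II-4: tt
⇒ T over [I-1,I-2,II-1,II-2,II-3,II-4,III-1,III-2]: 54 consistent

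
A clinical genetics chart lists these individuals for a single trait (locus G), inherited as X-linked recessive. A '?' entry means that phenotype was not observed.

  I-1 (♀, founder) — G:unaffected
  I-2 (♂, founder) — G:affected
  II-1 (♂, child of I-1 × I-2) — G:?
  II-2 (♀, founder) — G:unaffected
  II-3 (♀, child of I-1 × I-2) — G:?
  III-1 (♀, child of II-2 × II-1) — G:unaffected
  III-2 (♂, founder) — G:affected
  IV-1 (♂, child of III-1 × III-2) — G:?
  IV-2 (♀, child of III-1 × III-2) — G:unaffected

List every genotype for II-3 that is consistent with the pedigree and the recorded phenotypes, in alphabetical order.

G/I-1 un ·: X^GX^G|X^GX^g
G/I-2 aff ·: X^gY
G/II-1 ? I-1×I-2: X^GY|X^gY
G/II-2 un ·: X^GX^G|X^GX^g
G/II-3 ? I-1×I-2: X^GX^g|X^gX^g
G/III-1 un II-2×II-1: X^GX^G|X^GX^g
G/III-2 aff ·: X^gY
G/IV-1 ? III-1×III-2: X^GY|X^gY
G/IV-2 un III-1×III-2: X^GX^g
⇒ G over [I-1,I-2,II-1,II-2,II-3,III-1,III-2,IV-1,IV-2]: 20 consistent

II-3 ∈ {X^GX^g, X^gX^g}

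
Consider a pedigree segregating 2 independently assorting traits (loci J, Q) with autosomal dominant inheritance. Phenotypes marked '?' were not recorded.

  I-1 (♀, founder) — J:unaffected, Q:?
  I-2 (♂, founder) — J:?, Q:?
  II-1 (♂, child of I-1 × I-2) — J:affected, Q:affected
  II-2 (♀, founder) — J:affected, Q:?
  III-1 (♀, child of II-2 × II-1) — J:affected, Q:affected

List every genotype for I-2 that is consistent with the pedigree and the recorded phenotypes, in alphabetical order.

J/I-1 un ·: jj
J/I-2 ? ·: Jj|JJ
J/II-1 aff I-1×I-2: Jj
J/II-2 aff ·: Jj|JJ
J/III-1 aff II-2×II-1: Jj|JJ
⇒ J over [I-1,I-2,II-1,II-2,III-1]: 8 consistent
Q/I-1 ? ·: qq|Qq|QQ
Q/I-2 ? ·: qq|Qq|QQ
Q/II-1 aff I-1×I-2: Qq|QQ
Q/II-2 ? ·: qq|Qq|QQ
Q/III-1 aff II-2×II-1: Qq|QQ
⇒ Q over [I-1,I-2,II-1,II-2,III-1]: 51 consistent

I-2 ∈ {JJ QQ, JJ Qq, JJ qq, Jj QQ, Jj Qq, Jj qq}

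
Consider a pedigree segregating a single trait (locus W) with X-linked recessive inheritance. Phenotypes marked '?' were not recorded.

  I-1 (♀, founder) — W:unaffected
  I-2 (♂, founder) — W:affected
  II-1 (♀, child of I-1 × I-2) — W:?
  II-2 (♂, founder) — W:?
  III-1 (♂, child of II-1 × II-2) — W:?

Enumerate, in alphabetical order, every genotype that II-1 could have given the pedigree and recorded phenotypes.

II-1 ∈ {X^WX^w, X^wX^w}

W/I-1 un ·: X^WX^W|X^WX^w
W/I-2 aff ·: X^wY
W/II-1 ? I-1×I-2: X^WX^w|X^wX^w
W/II-2 ? ·: X^WY|X^wY
W/III-1 ? II-1×II-2: X^WY|X^wY
⇒ W over [I-1,I-2,II-1,II-2,III-1]: 10 consistent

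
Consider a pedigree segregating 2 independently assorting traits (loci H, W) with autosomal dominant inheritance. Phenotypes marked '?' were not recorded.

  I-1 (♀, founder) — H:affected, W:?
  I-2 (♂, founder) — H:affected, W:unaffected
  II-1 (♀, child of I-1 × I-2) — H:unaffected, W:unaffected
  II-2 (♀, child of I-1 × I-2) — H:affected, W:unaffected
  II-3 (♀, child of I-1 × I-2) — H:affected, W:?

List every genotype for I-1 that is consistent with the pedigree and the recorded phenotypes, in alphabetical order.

I-1 ∈ {Hh Ww, Hh ww}

H/I-1 aff ·: Hh
H/I-2 aff ·: Hh
H/II-1 un I-1×I-2: hh
H/II-2 aff I-1×I-2: Hh|HH
H/II-3 aff I-1×I-2: Hh|HH
⇒ H over [I-1,I-2,II-1,II-2,II-3]: 4 consistent
W/I-1 ? ·: ww|Ww
W/I-2 un ·: ww
W/II-1 un I-1×I-2: ww
W/II-2 un I-1×I-2: ww
W/II-3 ? I-1×I-2: ww|Ww
⇒ W over [I-1,I-2,II-1,II-2,II-3]: 3 consistent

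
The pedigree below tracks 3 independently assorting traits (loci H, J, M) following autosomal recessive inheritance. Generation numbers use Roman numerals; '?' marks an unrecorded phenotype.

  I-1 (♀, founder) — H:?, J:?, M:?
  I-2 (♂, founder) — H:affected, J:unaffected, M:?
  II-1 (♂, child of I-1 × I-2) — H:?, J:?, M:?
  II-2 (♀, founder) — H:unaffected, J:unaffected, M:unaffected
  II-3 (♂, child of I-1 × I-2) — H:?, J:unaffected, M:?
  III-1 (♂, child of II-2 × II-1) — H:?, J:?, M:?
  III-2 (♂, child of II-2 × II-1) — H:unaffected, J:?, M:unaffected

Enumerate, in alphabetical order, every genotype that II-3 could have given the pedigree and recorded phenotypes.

II-3 ∈ {Hh JJ MM, Hh JJ Mm, Hh JJ mm, Hh Jj MM, Hh Jj Mm, Hh Jj mm, hh JJ MM, hh JJ Mm, hh JJ mm, hh Jj MM, hh Jj Mm, hh Jj mm}

H/I-1 ? ·: HH|Hh|hh
H/I-2 aff ·: hh
H/II-1 ? I-1×I-2: Hh|hh
H/II-2 un ·: HH|Hh
H/II-3 ? I-1×I-2: Hh|hh
H/III-1 ? II-2×II-1: HH|Hh|hh
H/III-2 un II-2×II-1: HH|Hh
⇒ H over [I-1,I-2,II-1,II-2,II-3,III-1,III-2]: 39 consistent
J/I-1 ? ·: JJ|Jj|jj
J/I-2 un ·: JJ|Jj
J/II-1 ? I-1×I-2: JJ|Jj|jj
J/II-2 un ·: JJ|Jj
J/II-3 un I-1×I-2: JJ|Jj
J/III-1 ? II-2×II-1: JJ|Jj|jj
J/III-2 ? II-2×II-1: JJ|Jj|jj
⇒ J over [I-1,I-2,II-1,II-2,II-3,III-1,III-2]: 154 consistent
M/I-1 ? ·: MM|Mm|mm
M/I-2 ? ·: MM|Mm|mm
M/II-1 ? I-1×I-2: MM|Mm|mm
M/II-2 un ·: MM|Mm
M/II-3 ? I-1×I-2: MM|Mm|mm
M/III-1 ? II-2×II-1: MM|Mm|mm
M/III-2 un II-2×II-1: MM|Mm
⇒ M over [I-1,I-2,II-1,II-2,II-3,III-1,III-2]: 194 consistent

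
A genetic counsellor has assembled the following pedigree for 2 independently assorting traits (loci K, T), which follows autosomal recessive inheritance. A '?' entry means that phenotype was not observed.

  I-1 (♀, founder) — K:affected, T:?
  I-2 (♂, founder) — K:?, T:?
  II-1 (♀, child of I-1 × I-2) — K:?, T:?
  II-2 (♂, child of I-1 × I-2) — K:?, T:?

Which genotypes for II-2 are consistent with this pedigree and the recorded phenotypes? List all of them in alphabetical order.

II-2 ∈ {Kk TT, Kk Tt, Kk tt, kk TT, kk Tt, kk tt}

K/I-1 aff ·: kk
K/I-2 ? ·: KK|Kk|kk
K/II-1 ? I-1×I-2: Kk|kk
K/II-2 ? I-1×I-2: Kk|kk
⇒ K over [I-1,I-2,II-1,II-2]: 6 consistent
T/I-1 ? ·: TT|Tt|tt
T/I-2 ? ·: TT|Tt|tt
T/II-1 ? I-1×I-2: TT|Tt|tt
T/II-2 ? I-1×I-2: TT|Tt|tt
⇒ T over [I-1,I-2,II-1,II-2]: 29 consistent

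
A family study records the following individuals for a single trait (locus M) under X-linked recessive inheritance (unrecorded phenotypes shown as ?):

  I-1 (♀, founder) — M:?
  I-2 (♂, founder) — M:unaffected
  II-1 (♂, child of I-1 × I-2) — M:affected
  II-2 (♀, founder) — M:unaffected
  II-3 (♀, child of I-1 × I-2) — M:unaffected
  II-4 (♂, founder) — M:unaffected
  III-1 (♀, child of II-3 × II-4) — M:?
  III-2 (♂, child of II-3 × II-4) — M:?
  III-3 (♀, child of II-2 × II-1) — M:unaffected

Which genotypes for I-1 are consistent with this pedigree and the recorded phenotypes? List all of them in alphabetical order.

I-1 ∈ {X^MX^m, X^mX^m}

M/I-1 ? ·: X^MX^m|X^mX^m
M/I-2 un ·: X^MY
M/II-1 aff I-1×I-2: X^mY
M/II-2 un ·: X^MX^M|X^MX^m
M/II-3 un I-1×I-2: X^MX^M|X^MX^m
M/II-4 un ·: X^MY
M/III-1 ? II-3×II-4: X^MX^M|X^MX^m
M/III-2 ? II-3×II-4: X^MY|X^mY
M/III-3 un II-2×II-1: X^MX^m
⇒ M over [I-1,I-2,II-1,II-2,II-3,II-4,III-1,III-2,III-3]: 18 consistent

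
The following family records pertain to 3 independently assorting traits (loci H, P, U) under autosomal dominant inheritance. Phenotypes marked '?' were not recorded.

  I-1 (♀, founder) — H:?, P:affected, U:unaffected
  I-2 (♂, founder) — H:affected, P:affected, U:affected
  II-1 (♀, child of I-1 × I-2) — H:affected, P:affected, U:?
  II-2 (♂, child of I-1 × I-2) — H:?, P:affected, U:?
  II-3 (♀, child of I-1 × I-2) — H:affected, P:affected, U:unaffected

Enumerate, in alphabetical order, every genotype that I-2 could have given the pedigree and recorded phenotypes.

I-2 ∈ {HH PP Uu, HH Pp Uu, Hh PP Uu, Hh Pp Uu}

H/I-1 ? ·: hh|Hh|HH
H/I-2 aff ·: Hh|HH
H/II-1 aff I-1×I-2: Hh|HH
H/II-2 ? I-1×I-2: hh|Hh|HH
H/II-3 aff I-1×I-2: Hh|HH
⇒ H over [I-1,I-2,II-1,II-2,II-3]: 32 consistent
P/I-1 aff ·: Pp|PP
P/I-2 aff ·: Pp|PP
P/II-1 aff I-1×I-2: Pp|PP
P/II-2 aff I-1×I-2: Pp|PP
P/II-3 aff I-1×I-2: Pp|PP
⇒ P over [I-1,I-2,II-1,II-2,II-3]: 25 consistent
U/I-1 un ·: uu
U/I-2 aff ·: Uu
U/II-1 ? I-1×I-2: uu|Uu
U/II-2 ? I-1×I-2: uu|Uu
U/II-3 un I-1×I-2: uu
⇒ U over [I-1,I-2,II-1,II-2,II-3]: 4 consistent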